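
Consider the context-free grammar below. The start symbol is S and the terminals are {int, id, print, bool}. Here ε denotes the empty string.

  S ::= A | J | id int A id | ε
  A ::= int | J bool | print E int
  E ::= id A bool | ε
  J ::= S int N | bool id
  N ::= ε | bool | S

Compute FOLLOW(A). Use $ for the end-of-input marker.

FIRST(E) = {ε, id}
FIRST(S) = {ε, bool, id, int, print}  (via A, J)
FIRST(J) = {bool, id, int, print}  (via S int N)
FIRST(N) = {ε, bool, id, int, print}  (via S)
FIRST(A) = {bool, id, int, print}  (via J bool)
FOLLOW(S) includes $ since S is the start symbol.
FOLLOW(E): in A::=print E int, E is followed by int with FIRST {int}. Thus FOLLOW(E) = {int}.
FOLLOW(S): in J::=S int N, S is followed by int N with FIRST {int}; in N::=S, the suffix after S is empty, so FOLLOW(S) ⊇ FOLLOW(N) = {$, bool, int}. Thus FOLLOW(S) = {$, bool, int}.
FOLLOW(A): in S::=A, the suffix after A is empty, so FOLLOW(A) ⊇ FOLLOW(S) = {$, bool, int}; in S::=id int A id, A is followed by id with FIRST {id}; in E::=id A bool, A is followed by bool with FIRST {bool}. Thus FOLLOW(A) = {$, bool, id, int}.
FOLLOW(J): in S::=J, the suffix after J is empty, so FOLLOW(J) ⊇ FOLLOW(S) = {$, bool, int}; in A::=J bool, J is followed by bool with FIRST {bool}. Thus FOLLOW(J) = {$, bool, int}.
FOLLOW(N): in J::=S int N, the suffix after N is empty, so FOLLOW(N) ⊇ FOLLOW(J) = {$, bool, int}. Thus FOLLOW(N) = {$, bool, int}.

{$, bool, id, int}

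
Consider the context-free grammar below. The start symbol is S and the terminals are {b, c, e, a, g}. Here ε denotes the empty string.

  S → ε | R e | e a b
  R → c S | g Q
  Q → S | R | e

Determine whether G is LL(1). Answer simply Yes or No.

No

FIRST(S) = {ε, c, e, g}
FIRST(R) = {c, g}
FIRST(Q) = {ε, c, e, g}
FOLLOW(S) = {$, e}
FOLLOW(R) = {e}
FOLLOW(Q) = {e}
Cell M[Q, c] receives both Q → S and Q → R — the grammar is not LL(1).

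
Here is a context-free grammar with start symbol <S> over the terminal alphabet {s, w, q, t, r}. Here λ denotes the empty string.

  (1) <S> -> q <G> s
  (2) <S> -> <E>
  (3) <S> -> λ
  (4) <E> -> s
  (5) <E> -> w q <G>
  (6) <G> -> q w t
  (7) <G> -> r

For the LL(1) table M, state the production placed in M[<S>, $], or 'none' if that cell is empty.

<S> -> λ

FIRST(<E>): from <E>->s we get {s}; from <E>->w q <G> we get {w}. So FIRST(<E>) = {s, w}.
FIRST(<G>): from <G>->q w t we get {q}; from <G>->r we get {r}. So FIRST(<G>) = {q, r}.
FIRST(<S>): from <S>->q <G> s we get {q}; from <S>-><E> we get {s, w}; from <S>->λ we get {λ}. So FIRST(<S>) = {λ, q, s, w}.
FOLLOW(<S>) includes $ since <S> is the start symbol.
FOLLOW(<S>): <S> appears on no right-hand side. Thus FOLLOW(<S>) = {$}.
For <S> -> q <G> s: FIRST(q <G> s) = {q}, so it goes in M[<S>, t] for t ∈ {q}.
For <S> -> <E>: FIRST(<E>) = {s, w}, so it goes in M[<S>, t] for t ∈ {s, w}.
For <S> -> λ: FIRST(λ) = {λ}, so it goes in M[<S>, t] for t ∈ {}; since λ ∈ FIRST, also for every t ∈ FOLLOW(<S>) = {$}.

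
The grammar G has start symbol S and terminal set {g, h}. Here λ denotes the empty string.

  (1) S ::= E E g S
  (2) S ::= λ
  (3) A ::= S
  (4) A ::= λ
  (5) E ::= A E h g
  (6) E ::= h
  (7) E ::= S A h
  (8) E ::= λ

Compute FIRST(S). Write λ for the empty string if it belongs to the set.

{λ, g, h}

FIRST(S): from S::=E E g S we get {g, h}; from S::=λ we get {λ}. So FIRST(S) = {λ, g, h}.
FIRST(A): from A::=S we get {λ, g, h}; from A::=λ we get {λ}. So FIRST(A) = {λ, g, h}.
FIRST(E): from E::=A E h g we get {g, h}; from E::=h we get {h}; from E::=S A h we get {g, h}; from E::=λ we get {λ}. So FIRST(E) = {λ, g, h}.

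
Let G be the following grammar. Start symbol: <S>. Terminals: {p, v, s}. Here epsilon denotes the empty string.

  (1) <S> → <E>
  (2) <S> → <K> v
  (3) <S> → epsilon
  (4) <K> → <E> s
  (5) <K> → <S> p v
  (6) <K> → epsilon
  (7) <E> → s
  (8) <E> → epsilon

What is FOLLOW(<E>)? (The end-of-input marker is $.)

FIRST(<E>): from <E>→s we get {s}; from <E>→epsilon we get {epsilon}. So FIRST(<E>) = {epsilon, s}.
FIRST(<S>): from <S>→<E> we get {epsilon, s}; from <S>→<K> v we get {p, s, v}; from <S>→epsilon we get {epsilon}. So FIRST(<S>) = {epsilon, p, s, v}.
FIRST(<K>): from <K>→<E> s we get {s}; from <K>→<S> p v we get {p, s, v}; from <K>→epsilon we get {epsilon}. So FIRST(<K>) = {epsilon, p, s, v}.
FOLLOW(<S>) includes $ since <S> is the start symbol.
FOLLOW(<S>): in <K>→<S> p v, <S> is followed by p v with FIRST {p}. Thus FOLLOW(<S>) = {$, p}.
FOLLOW(<K>): in <S>→<K> v, <K> is followed by v with FIRST {v}. Thus FOLLOW(<K>) = {v}.
FOLLOW(<E>): in <S>→<E>, the suffix after <E> is empty, so FOLLOW(<E>) ⊇ FOLLOW(<S>) = {$, p}; in <K>→<E> s, <E> is followed by s with FIRST {s}. Thus FOLLOW(<E>) = {$, p, s}.

{$, p, s}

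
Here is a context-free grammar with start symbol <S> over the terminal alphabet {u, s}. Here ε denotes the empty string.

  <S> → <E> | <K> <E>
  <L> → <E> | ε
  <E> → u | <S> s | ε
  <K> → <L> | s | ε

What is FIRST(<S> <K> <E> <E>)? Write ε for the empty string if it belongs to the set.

FIRST(<S>): from <S>→<E> we get {ε, s, u}; from <S>→<K> <E> we get {ε, s, u}. So FIRST(<S>) = {ε, s, u}.
FIRST(<E>): from <E>→u we get {u}; from <E>→<S> s we get {s, u}; from <E>→ε we get {ε}. So FIRST(<E>) = {ε, s, u}.
FIRST(<L>): from <L>→<E> we get {ε, s, u}; from <L>→ε we get {ε}. So FIRST(<L>) = {ε, s, u}.
FIRST(<K>): from <K>→<L> we get {ε, s, u}; from <K>→s we get {s}; from <K>→ε we get {ε}. So FIRST(<K>) = {ε, s, u}.
FIRST(<S> <K> <E> <E>): take FIRST of each symbol in turn, carrying on past any symbol whose FIRST contains ε; result {ε, s, u}.

{ε, s, u}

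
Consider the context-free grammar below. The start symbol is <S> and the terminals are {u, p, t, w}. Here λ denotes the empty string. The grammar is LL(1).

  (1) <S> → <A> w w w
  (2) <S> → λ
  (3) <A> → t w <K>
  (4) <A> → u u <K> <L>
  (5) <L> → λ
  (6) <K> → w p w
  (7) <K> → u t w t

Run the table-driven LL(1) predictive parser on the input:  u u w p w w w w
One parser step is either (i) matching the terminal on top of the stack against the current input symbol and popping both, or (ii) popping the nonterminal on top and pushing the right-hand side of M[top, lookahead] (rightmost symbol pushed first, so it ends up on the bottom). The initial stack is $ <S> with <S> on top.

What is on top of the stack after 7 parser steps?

w

     Stack                Input              Action
  1  $ <S>                u u w p w w w w $  expand <S> → <A> w w w
  2  $ w w w <A>          u u w p w w w w $  expand <A> → u u <K> <L>
  3  $ w w w <L> <K> u u  u u w p w w w w $  match u
  4  $ w w w <L> <K> u    u w p w w w w $    match u
  5  $ w w w <L> <K>      w p w w w w $      expand <K> → w p w
  6  $ w w w <L> w p w    w p w w w w $      match w
  7  $ w w w <L> w p      p w w w w $        match p
Stack after step 7: $ w w w <L> w (top = w).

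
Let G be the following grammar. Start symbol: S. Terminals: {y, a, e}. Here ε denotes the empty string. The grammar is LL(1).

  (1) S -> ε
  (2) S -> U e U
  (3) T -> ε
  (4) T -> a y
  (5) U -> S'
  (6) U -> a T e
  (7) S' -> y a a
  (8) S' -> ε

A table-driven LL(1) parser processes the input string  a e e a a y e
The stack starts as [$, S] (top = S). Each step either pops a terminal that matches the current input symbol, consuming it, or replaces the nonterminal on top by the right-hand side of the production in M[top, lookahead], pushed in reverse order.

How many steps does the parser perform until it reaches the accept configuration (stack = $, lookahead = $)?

      Stack        Input            Action
   1  $ S          a e e a a y e $  expand S -> U e U
   2  $ U e U      a e e a a y e $  expand U -> a T e
   3  $ U e e T a  a e e a a y e $  match a
   4  $ U e e T    e e a a y e $    expand T -> ε
   5  $ U e e      e e a a y e $    match e
   6  $ U e        e a a y e $      match e
   7  $ U          a a y e $        expand U -> a T e
   8  $ e T a      a a y e $        match a
   9  $ e T        a y e $          expand T -> a y
  10  $ e y a      a y e $          match a
  11  $ e y        y e $            match y
  12  $ e          e $              match e
Accept reached after 12 steps.

12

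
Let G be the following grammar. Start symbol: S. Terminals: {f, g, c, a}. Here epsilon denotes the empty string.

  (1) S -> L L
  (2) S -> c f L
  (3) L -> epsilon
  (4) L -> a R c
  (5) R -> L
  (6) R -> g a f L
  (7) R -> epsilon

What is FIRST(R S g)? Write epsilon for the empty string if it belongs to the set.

FIRST(L): from L->epsilon we get {epsilon}; from L->a R c we get {a}. So FIRST(L) = {epsilon, a}.
FIRST(S): from S->L L we get {epsilon, a}; from S->c f L we get {c}. So FIRST(S) = {epsilon, a, c}.
FIRST(R): from R->L we get {epsilon, a}; from R->g a f L we get {g}; from R->epsilon we get {epsilon}. So FIRST(R) = {epsilon, a, g}.
FIRST(R S g): take FIRST of each symbol in turn, carrying on past any symbol whose FIRST contains epsilon; result {a, c, g}.

{a, c, g}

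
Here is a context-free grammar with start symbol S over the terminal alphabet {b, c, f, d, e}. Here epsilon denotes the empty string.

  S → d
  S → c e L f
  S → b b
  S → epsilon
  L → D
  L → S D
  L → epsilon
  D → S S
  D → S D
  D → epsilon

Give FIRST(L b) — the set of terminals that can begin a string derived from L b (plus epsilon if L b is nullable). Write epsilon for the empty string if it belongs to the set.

FIRST(S) = {epsilon, b, c, d}
FIRST(D) = {epsilon, b, c, d}  (via S S, S D)
FIRST(L) = {epsilon, b, c, d}  (via D, S D)
FIRST(L b): take FIRST of each symbol in turn, carrying on past any symbol whose FIRST contains epsilon; result {b, c, d}.

{b, c, d}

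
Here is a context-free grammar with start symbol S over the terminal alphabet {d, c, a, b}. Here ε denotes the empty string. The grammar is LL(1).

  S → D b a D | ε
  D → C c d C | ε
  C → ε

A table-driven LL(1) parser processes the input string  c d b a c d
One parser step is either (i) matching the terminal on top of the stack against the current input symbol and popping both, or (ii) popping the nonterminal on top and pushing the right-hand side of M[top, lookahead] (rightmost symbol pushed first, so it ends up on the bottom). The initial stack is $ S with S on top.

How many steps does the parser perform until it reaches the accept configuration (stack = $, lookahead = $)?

      Stack            Input          Action
   1  $ S              c d b a c d $  expand S → D b a D
   2  $ D a b D        c d b a c d $  expand D → C c d C
   3  $ D a b C d c C  c d b a c d $  expand C → ε
   4  $ D a b C d c    c d b a c d $  match c
   5  $ D a b C d      d b a c d $    match d
   6  $ D a b C        b a c d $      expand C → ε
   7  $ D a b          b a c d $      match b
   8  $ D a            a c d $        match a
   9  $ D              c d $          expand D → C c d C
  10  $ C d c C        c d $          expand C → ε
  11  $ C d c          c d $          match c
  12  $ C d            d $            match d
  13  $ C              $              expand C → ε
Accept reached after 13 steps.

13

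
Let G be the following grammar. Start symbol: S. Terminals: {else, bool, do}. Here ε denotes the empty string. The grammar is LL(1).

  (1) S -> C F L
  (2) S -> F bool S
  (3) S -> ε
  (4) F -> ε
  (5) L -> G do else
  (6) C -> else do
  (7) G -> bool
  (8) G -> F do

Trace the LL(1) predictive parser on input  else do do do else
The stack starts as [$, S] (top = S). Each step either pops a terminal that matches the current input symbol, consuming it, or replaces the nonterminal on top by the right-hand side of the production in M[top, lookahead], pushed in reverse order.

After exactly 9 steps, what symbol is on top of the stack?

do

step 1: stack=$ S  input=else do do do else $  — expand S -> C F L
step 2: stack=$ L F C  input=else do do do else $  — expand C -> else do
step 3: stack=$ L F do else  input=else do do do else $  — match else
step 4: stack=$ L F do  input=do do do else $  — match do
step 5: stack=$ L F  input=do do else $  — expand F -> ε
step 6: stack=$ L  input=do do else $  — expand L -> G do else
step 7: stack=$ else do G  input=do do else $  — expand G -> F do
step 8: stack=$ else do do F  input=do do else $  — expand F -> ε
step 9: stack=$ else do do  input=do do else $  — match do
Stack after step 9: $ else do (top = do).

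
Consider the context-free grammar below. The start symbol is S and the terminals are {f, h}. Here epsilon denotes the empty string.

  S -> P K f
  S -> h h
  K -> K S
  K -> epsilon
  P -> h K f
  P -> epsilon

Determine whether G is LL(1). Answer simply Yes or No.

No

FIRST(S) = {f, h}
FIRST(K) = {epsilon, f, h}
FIRST(P) = {epsilon, h}
FOLLOW(S) = {$, f, h}
FOLLOW(K) = {f, h}
FOLLOW(P) = {f, h}
Cell M[K, f] receives both K -> K S and K -> epsilon — the grammar is not LL(1).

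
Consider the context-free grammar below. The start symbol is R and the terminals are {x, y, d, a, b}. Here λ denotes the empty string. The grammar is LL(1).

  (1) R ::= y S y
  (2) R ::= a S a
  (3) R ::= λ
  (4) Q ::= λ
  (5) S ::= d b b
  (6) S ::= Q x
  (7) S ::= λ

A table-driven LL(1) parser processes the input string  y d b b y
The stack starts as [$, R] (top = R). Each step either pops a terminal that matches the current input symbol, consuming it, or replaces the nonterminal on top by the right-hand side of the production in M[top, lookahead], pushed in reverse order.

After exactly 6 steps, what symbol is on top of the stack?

y

     Stack      Input        Action
  1  $ R        y d b b y $  expand R ::= y S y
  2  $ y S y    y d b b y $  match y
  3  $ y S      d b b y $    expand S ::= d b b
  4  $ y b b d  d b b y $    match d
  5  $ y b b    b b y $      match b
  6  $ y b      b y $        match b
Stack after step 6: $ y (top = y).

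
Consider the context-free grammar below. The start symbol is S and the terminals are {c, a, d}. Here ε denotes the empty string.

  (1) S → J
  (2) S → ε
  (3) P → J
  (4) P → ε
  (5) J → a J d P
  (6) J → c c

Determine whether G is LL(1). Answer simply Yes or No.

FIRST(S) = {ε, a, c}
FIRST(P) = {ε, a, c}
FIRST(J) = {a, c}
FOLLOW(S) = {$}
FOLLOW(P) = {$, d}
FOLLOW(J) = {$, d}
Each cell of M receives at most one production.

Yes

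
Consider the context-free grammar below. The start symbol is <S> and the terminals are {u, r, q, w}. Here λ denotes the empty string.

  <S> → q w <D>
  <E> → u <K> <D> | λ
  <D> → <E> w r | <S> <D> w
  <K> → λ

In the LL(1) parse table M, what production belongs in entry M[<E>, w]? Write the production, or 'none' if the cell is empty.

FIRST(<S>) = {q}
FIRST(<E>) = {λ, u}
FIRST(<K>) = {λ}
FIRST(<D>) = {q, u, w}  (via <E> w r, <S> <D> w)
FOLLOW(<S>) includes $ since <S> is the start symbol.
FOLLOW(<E>): in <D>→<E> w r, <E> is followed by w r with FIRST {w}. Thus FOLLOW(<E>) = {w}.
For <E> → u <K> <D>: FIRST(u <K> <D>) = {u}, so it goes in M[<E>, t] for t ∈ {u}.
For <E> → λ: FIRST(λ) = {λ}, so it goes in M[<E>, t] for t ∈ {}; since λ ∈ FIRST, also for every t ∈ FOLLOW(<E>) = {w}.

<E> → λ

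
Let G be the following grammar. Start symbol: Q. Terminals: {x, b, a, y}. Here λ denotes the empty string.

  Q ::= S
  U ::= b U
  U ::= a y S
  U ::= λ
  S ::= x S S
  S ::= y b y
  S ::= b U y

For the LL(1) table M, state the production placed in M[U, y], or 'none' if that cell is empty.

U ::= λ

FIRST(U): from U::=b U we get {b}; from U::=a y S we get {a}; from U::=λ we get {λ}. So FIRST(U) = {λ, a, b}.
FIRST(S): from S::=x S S we get {x}; from S::=y b y we get {y}; from S::=b U y we get {b}. So FIRST(S) = {b, x, y}.
FIRST(Q): from Q::=S we get {b, x, y}. So FIRST(Q) = {b, x, y}.
FOLLOW(Q) includes $ since Q is the start symbol.
FOLLOW(U): in U::=b U, the suffix after U is empty (adds nothing new); in S::=b U y, U is followed by y with FIRST {y}. Thus FOLLOW(U) = {y}.
For U ::= b U: FIRST(b U) = {b}, so it goes in M[U, t] for t ∈ {b}.
For U ::= a y S: FIRST(a y S) = {a}, so it goes in M[U, t] for t ∈ {a}.
For U ::= λ: FIRST(λ) = {λ}, so it goes in M[U, t] for t ∈ {}; since λ ∈ FIRST, also for every t ∈ FOLLOW(U) = {y}.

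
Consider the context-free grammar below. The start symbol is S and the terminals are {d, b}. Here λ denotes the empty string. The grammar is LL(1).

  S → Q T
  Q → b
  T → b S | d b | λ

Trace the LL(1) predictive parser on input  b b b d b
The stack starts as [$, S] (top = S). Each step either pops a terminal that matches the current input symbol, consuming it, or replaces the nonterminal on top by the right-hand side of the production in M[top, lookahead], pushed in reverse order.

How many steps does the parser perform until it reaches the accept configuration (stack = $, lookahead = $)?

      Stack  Input        Action
   1  $ S    b b b d b $  expand S → Q T
   2  $ T Q  b b b d b $  expand Q → b
   3  $ T b  b b b d b $  match b
   4  $ T    b b d b $    expand T → b S
   5  $ S b  b b d b $    match b
   6  $ S    b d b $      expand S → Q T
   7  $ T Q  b d b $      expand Q → b
   8  $ T b  b d b $      match b
   9  $ T    d b $        expand T → d b
  10  $ b d  d b $        match d
  11  $ b    b $          match b
Accept reached after 11 steps.

11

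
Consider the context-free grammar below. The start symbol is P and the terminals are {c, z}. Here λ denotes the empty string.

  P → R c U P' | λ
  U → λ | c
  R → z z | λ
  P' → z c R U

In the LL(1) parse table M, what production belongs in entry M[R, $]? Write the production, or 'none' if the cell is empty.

R → λ

FIRST(U) = {λ, c}
FIRST(R) = {λ, z}
FIRST(P') = {z}
FIRST(P) = {λ, c, z}  (via R c U P')
FOLLOW(P) includes $ since P is the start symbol.
FOLLOW(P'): in P→R c U P', the suffix after P' is empty, so FOLLOW(P') ⊇ FOLLOW(P) = {$}. Thus FOLLOW(P') = {$}.
FOLLOW(R): in P→R c U P', R is followed by c U P' with FIRST {c}; in P'→z c R U, R is followed by U with FIRST {λ, c}; in P'→z c R U, the suffix after R is nullable, so FOLLOW(R) ⊇ FOLLOW(P') = {$}. Thus FOLLOW(R) = {$, c}.
For R → z z: FIRST(z z) = {z}, so it goes in M[R, t] for t ∈ {z}.
For R → λ: FIRST(λ) = {λ}, so it goes in M[R, t] for t ∈ {}; since λ ∈ FIRST, also for every t ∈ FOLLOW(R) = {$, c}.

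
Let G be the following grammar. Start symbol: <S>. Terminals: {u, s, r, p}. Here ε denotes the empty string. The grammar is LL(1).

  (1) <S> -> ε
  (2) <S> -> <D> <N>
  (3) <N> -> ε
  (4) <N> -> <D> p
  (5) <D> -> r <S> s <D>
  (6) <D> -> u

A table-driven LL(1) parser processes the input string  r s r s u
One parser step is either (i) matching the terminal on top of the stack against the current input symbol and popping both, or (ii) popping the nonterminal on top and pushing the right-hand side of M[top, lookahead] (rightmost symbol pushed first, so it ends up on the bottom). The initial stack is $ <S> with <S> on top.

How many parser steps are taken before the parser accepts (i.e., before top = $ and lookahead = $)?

12

step 1: stack=$ <S>  input=r s r s u $  — expand <S> -> <D> <N>
step 2: stack=$ <N> <D>  input=r s r s u $  — expand <D> -> r <S> s <D>
step 3: stack=$ <N> <D> s <S> r  input=r s r s u $  — match r
step 4: stack=$ <N> <D> s <S>  input=s r s u $  — expand <S> -> ε
step 5: stack=$ <N> <D> s  input=s r s u $  — match s
step 6: stack=$ <N> <D>  input=r s u $  — expand <D> -> r <S> s <D>
step 7: stack=$ <N> <D> s <S> r  input=r s u $  — match r
step 8: stack=$ <N> <D> s <S>  input=s u $  — expand <S> -> ε
step 9: stack=$ <N> <D> s  input=s u $  — match s
step 10: stack=$ <N> <D>  input=u $  — expand <D> -> u
step 11: stack=$ <N> u  input=u $  — match u
step 12: stack=$ <N>  input=$  — expand <N> -> ε
Accept reached after 12 steps.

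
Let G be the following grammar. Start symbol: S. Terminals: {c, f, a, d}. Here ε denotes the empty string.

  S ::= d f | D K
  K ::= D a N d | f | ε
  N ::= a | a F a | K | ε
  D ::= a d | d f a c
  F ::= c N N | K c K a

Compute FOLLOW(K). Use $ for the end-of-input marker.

{$, a, c, d, f}

FIRST(D): from D::=a d we get {a}; from D::=d f a c we get {d}. So FIRST(D) = {a, d}.
FIRST(S): from S::=d f we get {d}; from S::=D K we get {a, d}. So FIRST(S) = {a, d}.
FIRST(K): from K::=D a N d we get {a, d}; from K::=f we get {f}; from K::=ε we get {ε}. So FIRST(K) = {ε, a, d, f}.
FIRST(N): from N::=a we get {a}; from N::=a F a we get {a}; from N::=K we get {ε, a, d, f}; from N::=ε we get {ε}. So FIRST(N) = {ε, a, d, f}.
FIRST(F): from F::=c N N we get {c}; from F::=K c K a we get {a, c, d, f}. So FIRST(F) = {a, c, d, f}.
FOLLOW(S) includes $ since S is the start symbol.
FOLLOW(S): S appears on no right-hand side. Thus FOLLOW(S) = {$}.
FOLLOW(D): in S::=D K, D is followed by K with FIRST {ε, a, d, f}; in S::=D K, the suffix after D is nullable, so FOLLOW(D) ⊇ FOLLOW(S) = {$}; in K::=D a N d, D is followed by a N d with FIRST {a}. Thus FOLLOW(D) = {$, a, d, f}.
FOLLOW(F): in N::=a F a, F is followed by a with FIRST {a}. Thus FOLLOW(F) = {a}.
FOLLOW(N): in K::=D a N d, N is followed by d with FIRST {d}; in F::=c N N (occurrence 1), N is followed by N with FIRST {ε, a, d, f}; in F::=c N N (occurrence 1), the suffix after N is nullable, so FOLLOW(N) ⊇ FOLLOW(F) = {a}; in F::=c N N (occurrence 2), the suffix after N is empty, so FOLLOW(N) ⊇ FOLLOW(F) = {a}. Thus FOLLOW(N) = {a, d, f}.
FOLLOW(K): in S::=D K, the suffix after K is empty, so FOLLOW(K) ⊇ FOLLOW(S) = {$}; in N::=K, the suffix after K is empty, so FOLLOW(K) ⊇ FOLLOW(N) = {a, d, f}; in F::=K c K a (occurrence 1), K is followed by c K a with FIRST {c}; in F::=K c K a (occurrence 2), K is followed by a with FIRST {a}. Thus FOLLOW(K) = {$, a, c, d, f}.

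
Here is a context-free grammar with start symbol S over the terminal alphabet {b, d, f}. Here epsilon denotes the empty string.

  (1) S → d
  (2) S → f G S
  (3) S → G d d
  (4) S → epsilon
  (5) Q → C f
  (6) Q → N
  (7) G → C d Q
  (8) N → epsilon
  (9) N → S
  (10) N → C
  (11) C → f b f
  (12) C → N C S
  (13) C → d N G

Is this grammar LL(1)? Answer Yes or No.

No

FIRST(S) = {epsilon, d, f}
FIRST(Q) = {epsilon, d, f}
FIRST(G) = {d, f}
FIRST(N) = {epsilon, d, f}
FIRST(C) = {d, f}
FOLLOW(S) = {$, d, f}
FOLLOW(Q) = {$, d, f}
FOLLOW(G) = {$, d, f}
FOLLOW(N) = {$, d, f}
FOLLOW(C) = {$, d, f}
Cell M[C, d] receives both C → N C S and C → d N G — the grammar is not LL(1).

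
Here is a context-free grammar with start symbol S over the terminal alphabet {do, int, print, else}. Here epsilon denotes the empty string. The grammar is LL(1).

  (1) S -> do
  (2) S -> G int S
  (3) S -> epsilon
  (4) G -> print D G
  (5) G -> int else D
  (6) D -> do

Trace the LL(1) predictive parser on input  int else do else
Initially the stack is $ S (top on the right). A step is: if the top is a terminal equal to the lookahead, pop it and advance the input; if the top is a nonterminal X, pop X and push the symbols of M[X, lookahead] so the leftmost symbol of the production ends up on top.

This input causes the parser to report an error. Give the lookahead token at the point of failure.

step 1: stack=$ S  input=int else do else $  — expand S -> G int S
step 2: stack=$ S int G  input=int else do else $  — expand G -> int else D
step 3: stack=$ S int D else int  input=int else do else $  — match int
step 4: stack=$ S int D else  input=else do else $  — match else
step 5: stack=$ S int D  input=do else $  — expand D -> do
step 6: stack=$ S int do  input=do else $  — match do
step 7: stack=$ S int  input=else $  — error: top is terminal int but lookahead is else

else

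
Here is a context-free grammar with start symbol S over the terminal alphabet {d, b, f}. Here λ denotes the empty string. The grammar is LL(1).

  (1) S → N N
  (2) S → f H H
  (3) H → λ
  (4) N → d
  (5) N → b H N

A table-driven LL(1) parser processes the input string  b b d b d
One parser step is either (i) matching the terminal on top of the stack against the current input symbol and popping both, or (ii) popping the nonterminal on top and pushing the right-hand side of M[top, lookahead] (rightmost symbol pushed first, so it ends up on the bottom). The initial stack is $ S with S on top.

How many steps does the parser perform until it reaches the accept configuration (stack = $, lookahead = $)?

      Stack      Input        Action
   1  $ S        b b d b d $  expand S → N N
   2  $ N N      b b d b d $  expand N → b H N
   3  $ N N H b  b b d b d $  match b
   4  $ N N H    b d b d $    expand H → λ
   5  $ N N      b d b d $    expand N → b H N
   6  $ N N H b  b d b d $    match b
   7  $ N N H    d b d $      expand H → λ
   8  $ N N      d b d $      expand N → d
   9  $ N d      d b d $      match d
  10  $ N        b d $        expand N → b H N
  11  $ N H b    b d $        match b
  12  $ N H      d $          expand H → λ
  13  $ N        d $          expand N → d
  14  $ d        d $          match d
Accept reached after 14 steps.

14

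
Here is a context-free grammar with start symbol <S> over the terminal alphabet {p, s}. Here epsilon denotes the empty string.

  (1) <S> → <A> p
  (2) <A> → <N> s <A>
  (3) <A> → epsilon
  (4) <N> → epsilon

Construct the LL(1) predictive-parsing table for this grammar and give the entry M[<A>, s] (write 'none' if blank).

<A> → <N> s <A>

FIRST(<N>): from <N>→epsilon we get {epsilon}. So FIRST(<N>) = {epsilon}.
FIRST(<A>): from <A>→<N> s <A> we get {s}; from <A>→epsilon we get {epsilon}. So FIRST(<A>) = {epsilon, s}.
FIRST(<S>): from <S>→<A> p we get {p, s}. So FIRST(<S>) = {p, s}.
FOLLOW(<S>) includes $ since <S> is the start symbol.
FOLLOW(<A>): in <S>→<A> p, <A> is followed by p with FIRST {p}; in <A>→<N> s <A>, the suffix after <A> is empty (adds nothing new). Thus FOLLOW(<A>) = {p}.
For <A> → <N> s <A>: FIRST(<N> s <A>) = {s}, so it goes in M[<A>, t] for t ∈ {s}.
For <A> → epsilon: FIRST(epsilon) = {epsilon}, so it goes in M[<A>, t] for t ∈ {}; since epsilon ∈ FIRST, also for every t ∈ FOLLOW(<A>) = {p}.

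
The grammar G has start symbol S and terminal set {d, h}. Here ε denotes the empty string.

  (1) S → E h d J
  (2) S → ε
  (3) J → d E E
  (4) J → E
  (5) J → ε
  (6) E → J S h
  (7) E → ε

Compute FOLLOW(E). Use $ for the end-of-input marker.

{$, d, h}

FIRST(S): from S→E h d J we get {d, h}; from S→ε we get {ε}. So FIRST(S) = {ε, d, h}.
FIRST(J): from J→d E E we get {d}; from J→E we get {ε, d, h}; from J→ε we get {ε}. So FIRST(J) = {ε, d, h}.
FIRST(E): from E→J S h we get {d, h}; from E→ε we get {ε}. So FIRST(E) = {ε, d, h}.
FOLLOW(S) includes $ since S is the start symbol.
FOLLOW(S): in E→J S h, S is followed by h with FIRST {h}. Thus FOLLOW(S) = {$, h}.
FOLLOW(J): in S→E h d J, the suffix after J is empty, so FOLLOW(J) ⊇ FOLLOW(S) = {$, h}; in E→J S h, J is followed by S h with FIRST {d, h}. Thus FOLLOW(J) = {$, d, h}.
FOLLOW(E): in S→E h d J, E is followed by h d J with FIRST {h}; in J→d E E (occurrence 1), E is followed by E with FIRST {ε, d, h}; in J→d E E (occurrence 1), the suffix after E is nullable, so FOLLOW(E) ⊇ FOLLOW(J) = {$, d, h}; in J→d E E (occurrence 2), the suffix after E is empty, so FOLLOW(E) ⊇ FOLLOW(J) = {$, d, h}; in J→E, the suffix after E is empty, so FOLLOW(E) ⊇ FOLLOW(J) = {$, d, h}. Thus FOLLOW(E) = {$, d, h}.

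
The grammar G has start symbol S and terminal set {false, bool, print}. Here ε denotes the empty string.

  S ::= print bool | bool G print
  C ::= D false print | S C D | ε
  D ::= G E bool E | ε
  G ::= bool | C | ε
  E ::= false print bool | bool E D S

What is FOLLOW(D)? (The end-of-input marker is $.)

{bool, false, print}

FIRST(S): from S::=print bool we get {print}; from S::=bool G print we get {bool}. So FIRST(S) = {bool, print}.
FIRST(E): from E::=false print bool we get {false}; from E::=bool E D S we get {bool}. So FIRST(E) = {bool, false}.
FIRST(C): from C::=D false print we get {bool, false, print}; from C::=S C D we get {bool, print}; from C::=ε we get {ε}. So FIRST(C) = {ε, bool, false, print}.
FIRST(G): from G::=bool we get {bool}; from G::=C we get {ε, bool, false, print}; from G::=ε we get {ε}. So FIRST(G) = {ε, bool, false, print}.
FIRST(D): from D::=G E bool E we get {bool, false, print}; from D::=ε we get {ε}. So FIRST(D) = {ε, bool, false, print}.
FOLLOW(S) includes $ since S is the start symbol.
FOLLOW(G): in S::=bool G print, G is followed by print with FIRST {print}; in D::=G E bool E, G is followed by E bool E with FIRST {bool, false}. Thus FOLLOW(G) = {bool, false, print}.
FOLLOW(C): in C::=S C D, C is followed by D with FIRST {ε, bool, false, print}; in C::=S C D, the suffix after C is nullable (adds nothing new); in G::=C, the suffix after C is empty, so FOLLOW(C) ⊇ FOLLOW(G) = {bool, false, print}. Thus FOLLOW(C) = {bool, false, print}.
FOLLOW(D): in C::=D false print, D is followed by false print with FIRST {false}; in C::=S C D, the suffix after D is empty, so FOLLOW(D) ⊇ FOLLOW(C) = {bool, false, print}; in E::=bool E D S, D is followed by S with FIRST {bool, print}. Thus FOLLOW(D) = {bool, false, print}.
FOLLOW(E): in D::=G E bool E (occurrence 1), E is followed by bool E with FIRST {bool}; in D::=G E bool E (occurrence 2), the suffix after E is empty, so FOLLOW(E) ⊇ FOLLOW(D) = {bool, false, print}; in E::=bool E D S, E is followed by D S with FIRST {bool, false, print}. Thus FOLLOW(E) = {bool, false, print}.
FOLLOW(S): in C::=S C D, S is followed by C D with FIRST {ε, bool, false, print}; in C::=S C D, the suffix after S is nullable, so FOLLOW(S) ⊇ FOLLOW(C) = {bool, false, print}; in E::=bool E D S, the suffix after S is empty, so FOLLOW(S) ⊇ FOLLOW(E) = {bool, false, print}. Thus FOLLOW(S) = {$, bool, false, print}.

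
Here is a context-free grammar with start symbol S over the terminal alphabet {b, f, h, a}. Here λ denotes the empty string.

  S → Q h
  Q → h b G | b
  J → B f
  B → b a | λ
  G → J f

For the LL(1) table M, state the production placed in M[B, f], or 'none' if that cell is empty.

B → λ

FIRST(Q): from Q→h b G we get {h}; from Q→b we get {b}. So FIRST(Q) = {b, h}.
FIRST(B): from B→b a we get {b}; from B→λ we get {λ}. So FIRST(B) = {λ, b}.
FIRST(S): from S→Q h we get {b, h}. So FIRST(S) = {b, h}.
FIRST(J): from J→B f we get {b, f}. So FIRST(J) = {b, f}.
FIRST(G): from G→J f we get {b, f}. So FIRST(G) = {b, f}.
FOLLOW(S) includes $ since S is the start symbol.
FOLLOW(B): in J→B f, B is followed by f with FIRST {f}. Thus FOLLOW(B) = {f}.
For B → b a: FIRST(b a) = {b}, so it goes in M[B, t] for t ∈ {b}.
For B → λ: FIRST(λ) = {λ}, so it goes in M[B, t] for t ∈ {}; since λ ∈ FIRST, also for every t ∈ FOLLOW(B) = {f}.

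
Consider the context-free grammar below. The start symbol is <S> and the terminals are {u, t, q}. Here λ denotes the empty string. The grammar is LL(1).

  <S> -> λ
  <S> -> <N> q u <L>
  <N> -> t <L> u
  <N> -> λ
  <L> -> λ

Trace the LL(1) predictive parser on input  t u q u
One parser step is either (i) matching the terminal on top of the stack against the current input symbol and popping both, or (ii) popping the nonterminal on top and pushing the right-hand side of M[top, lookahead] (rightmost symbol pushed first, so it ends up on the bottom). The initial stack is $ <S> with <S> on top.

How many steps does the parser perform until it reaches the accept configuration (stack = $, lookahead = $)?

8

     Stack              Input      Action
  1  $ <S>              t u q u $  expand <S> -> <N> q u <L>
  2  $ <L> u q <N>      t u q u $  expand <N> -> t <L> u
  3  $ <L> u q u <L> t  t u q u $  match t
  4  $ <L> u q u <L>    u q u $    expand <L> -> λ
  5  $ <L> u q u        u q u $    match u
  6  $ <L> u q          q u $      match q
  7  $ <L> u            u $        match u
  8  $ <L>              $          expand <L> -> λ
Accept reached after 8 steps.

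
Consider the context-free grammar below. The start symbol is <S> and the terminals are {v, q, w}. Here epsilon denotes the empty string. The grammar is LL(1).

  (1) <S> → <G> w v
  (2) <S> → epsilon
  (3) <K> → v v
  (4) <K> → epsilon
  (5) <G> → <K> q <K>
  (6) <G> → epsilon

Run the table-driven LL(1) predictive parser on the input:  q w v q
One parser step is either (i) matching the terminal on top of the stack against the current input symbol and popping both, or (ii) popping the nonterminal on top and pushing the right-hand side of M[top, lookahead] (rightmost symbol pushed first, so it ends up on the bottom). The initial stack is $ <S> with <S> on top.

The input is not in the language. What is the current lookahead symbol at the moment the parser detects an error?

step 1: stack=$ <S>  input=q w v q $  — expand <S> → <G> w v
step 2: stack=$ v w <G>  input=q w v q $  — expand <G> → <K> q <K>
step 3: stack=$ v w <K> q <K>  input=q w v q $  — expand <K> → epsilon
step 4: stack=$ v w <K> q  input=q w v q $  — match q
step 5: stack=$ v w <K>  input=w v q $  — expand <K> → epsilon
step 6: stack=$ v w  input=w v q $  — match w
step 7: stack=$ v  input=v q $  — match v
step 8: stack=$  input=q $  — error: stack empty but input remains

q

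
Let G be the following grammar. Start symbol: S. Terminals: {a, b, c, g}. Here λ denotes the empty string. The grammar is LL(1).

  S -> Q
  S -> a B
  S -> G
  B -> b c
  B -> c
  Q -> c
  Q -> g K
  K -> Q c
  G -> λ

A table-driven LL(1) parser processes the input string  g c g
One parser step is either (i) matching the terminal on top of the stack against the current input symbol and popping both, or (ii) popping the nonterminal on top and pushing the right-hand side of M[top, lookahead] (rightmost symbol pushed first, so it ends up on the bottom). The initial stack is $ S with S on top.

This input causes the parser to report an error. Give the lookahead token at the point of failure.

     Stack  Input    Action
  1  $ S    g c g $  expand S -> Q
  2  $ Q    g c g $  expand Q -> g K
  3  $ K g  g c g $  match g
  4  $ K    c g $    expand K -> Q c
  5  $ c Q  c g $    expand Q -> c
  6  $ c c  c g $    match c
  7  $ c    g $      error: top is terminal c but lookahead is g

g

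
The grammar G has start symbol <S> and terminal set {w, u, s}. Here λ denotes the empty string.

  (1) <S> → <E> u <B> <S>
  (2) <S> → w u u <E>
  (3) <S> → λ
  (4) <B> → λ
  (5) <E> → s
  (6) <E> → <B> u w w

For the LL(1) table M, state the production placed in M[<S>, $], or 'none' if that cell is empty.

<S> → λ

FIRST(<B>): from <B>→λ we get {λ}. So FIRST(<B>) = {λ}.
FIRST(<E>): from <E>→s we get {s}; from <E>→<B> u w w we get {u}. So FIRST(<E>) = {s, u}.
FIRST(<S>): from <S>→<E> u <B> <S> we get {s, u}; from <S>→w u u <E> we get {w}; from <S>→λ we get {λ}. So FIRST(<S>) = {λ, s, u, w}.
FOLLOW(<S>) includes $ since <S> is the start symbol.
FOLLOW(<S>): in <S>→<E> u <B> <S>, the suffix after <S> is empty (adds nothing new). Thus FOLLOW(<S>) = {$}.
For <S> → <E> u <B> <S>: FIRST(<E> u <B> <S>) = {s, u}, so it goes in M[<S>, t] for t ∈ {s, u}.
For <S> → w u u <E>: FIRST(w u u <E>) = {w}, so it goes in M[<S>, t] for t ∈ {w}.
For <S> → λ: FIRST(λ) = {λ}, so it goes in M[<S>, t] for t ∈ {}; since λ ∈ FIRST, also for every t ∈ FOLLOW(<S>) = {$}.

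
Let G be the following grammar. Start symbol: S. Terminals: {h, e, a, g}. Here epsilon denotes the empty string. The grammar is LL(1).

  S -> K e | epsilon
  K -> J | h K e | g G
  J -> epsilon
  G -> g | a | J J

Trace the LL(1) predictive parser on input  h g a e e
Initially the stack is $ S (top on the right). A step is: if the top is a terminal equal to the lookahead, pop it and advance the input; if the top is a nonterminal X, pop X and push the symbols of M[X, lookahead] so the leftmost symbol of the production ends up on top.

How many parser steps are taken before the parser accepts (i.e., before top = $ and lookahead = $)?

9

step 1: stack=$ S  input=h g a e e $  — expand S -> K e
step 2: stack=$ e K  input=h g a e e $  — expand K -> h K e
step 3: stack=$ e e K h  input=h g a e e $  — match h
step 4: stack=$ e e K  input=g a e e $  — expand K -> g G
step 5: stack=$ e e G g  input=g a e e $  — match g
step 6: stack=$ e e G  input=a e e $  — expand G -> a
step 7: stack=$ e e a  input=a e e $  — match a
step 8: stack=$ e e  input=e e $  — match e
step 9: stack=$ e  input=e $  — match e
Accept reached after 9 steps.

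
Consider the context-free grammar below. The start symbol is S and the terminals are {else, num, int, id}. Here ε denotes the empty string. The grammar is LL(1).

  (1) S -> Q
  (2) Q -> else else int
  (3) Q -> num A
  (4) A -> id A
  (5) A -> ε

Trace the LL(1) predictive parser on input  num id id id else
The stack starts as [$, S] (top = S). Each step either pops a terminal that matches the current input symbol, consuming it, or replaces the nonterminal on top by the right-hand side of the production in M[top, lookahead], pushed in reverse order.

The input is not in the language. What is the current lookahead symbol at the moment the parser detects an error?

      Stack    Input                Action
   1  $ S      num id id id else $  expand S -> Q
   2  $ Q      num id id id else $  expand Q -> num A
   3  $ A num  num id id id else $  match num
   4  $ A      id id id else $      expand A -> id A
   5  $ A id   id id id else $      match id
   6  $ A      id id else $         expand A -> id A
   7  $ A id   id id else $         match id
   8  $ A      id else $            expand A -> id A
   9  $ A id   id else $            match id
  10  $ A      else $               error: M[A, else] is empty

else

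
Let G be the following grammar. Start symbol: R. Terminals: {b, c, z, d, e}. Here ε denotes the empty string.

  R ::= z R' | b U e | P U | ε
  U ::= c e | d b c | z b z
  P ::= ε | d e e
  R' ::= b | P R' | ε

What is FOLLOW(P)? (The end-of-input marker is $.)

FIRST(U): from U::=c e we get {c}; from U::=d b c we get {d}; from U::=z b z we get {z}. So FIRST(U) = {c, d, z}.
FIRST(P): from P::=ε we get {ε}; from P::=d e e we get {d}. So FIRST(P) = {ε, d}.
FIRST(R): from R::=z R' we get {z}; from R::=b U e we get {b}; from R::=P U we get {c, d, z}; from R::=ε we get {ε}. So FIRST(R) = {ε, b, c, d, z}.
FIRST(R'): from R'::=b we get {b}; from R'::=P R' we get {ε, b, d}; from R'::=ε we get {ε}. So FIRST(R') = {ε, b, d}.
FOLLOW(R) includes $ since R is the start symbol.
FOLLOW(R): R appears on no right-hand side. Thus FOLLOW(R) = {$}.
FOLLOW(U): in R::=b U e, U is followed by e with FIRST {e}; in R::=P U, the suffix after U is empty, so FOLLOW(U) ⊇ FOLLOW(R) = {$}. Thus FOLLOW(U) = {$, e}.
FOLLOW(R'): in R::=z R', the suffix after R' is empty, so FOLLOW(R') ⊇ FOLLOW(R) = {$}; in R'::=P R', the suffix after R' is empty (adds nothing new). Thus FOLLOW(R') = {$}.
FOLLOW(P): in R::=P U, P is followed by U with FIRST {c, d, z}; in R'::=P R', P is followed by R' with FIRST {ε, b, d}; in R'::=P R', the suffix after P is nullable, so FOLLOW(P) ⊇ FOLLOW(R') = {$}. Thus FOLLOW(P) = {$, b, c, d, z}.

{$, b, c, d, z}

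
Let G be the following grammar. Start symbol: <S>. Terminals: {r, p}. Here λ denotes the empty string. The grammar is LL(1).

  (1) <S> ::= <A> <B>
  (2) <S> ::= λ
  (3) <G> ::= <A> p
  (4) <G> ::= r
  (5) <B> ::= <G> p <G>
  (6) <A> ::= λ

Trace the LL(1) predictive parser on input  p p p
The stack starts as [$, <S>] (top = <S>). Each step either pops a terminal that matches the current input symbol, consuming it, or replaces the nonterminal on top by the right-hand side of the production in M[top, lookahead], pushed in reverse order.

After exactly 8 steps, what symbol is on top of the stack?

     Stack          Input    Action
  1  $ <S>          p p p $  expand <S> ::= <A> <B>
  2  $ <B> <A>      p p p $  expand <A> ::= λ
  3  $ <B>          p p p $  expand <B> ::= <G> p <G>
  4  $ <G> p <G>    p p p $  expand <G> ::= <A> p
  5  $ <G> p p <A>  p p p $  expand <A> ::= λ
  6  $ <G> p p      p p p $  match p
  7  $ <G> p        p p $    match p
  8  $ <G>          p $      expand <G> ::= <A> p
Stack after step 8: $ p <A> (top = <A>).

<A>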